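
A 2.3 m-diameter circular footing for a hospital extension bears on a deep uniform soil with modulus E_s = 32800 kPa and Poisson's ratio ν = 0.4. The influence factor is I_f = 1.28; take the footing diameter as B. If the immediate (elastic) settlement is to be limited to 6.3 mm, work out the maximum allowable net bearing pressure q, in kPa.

q ≈ 83.6 kPa

S_e = q·B·(1−ν²)/E_s · I_f  ⇒  q = S_e·E_s / (B·(1−ν²)·I_f).
q = 0.0063 × 32800 / (2.3 × 0.84 × 1.28) = 83.56 kPa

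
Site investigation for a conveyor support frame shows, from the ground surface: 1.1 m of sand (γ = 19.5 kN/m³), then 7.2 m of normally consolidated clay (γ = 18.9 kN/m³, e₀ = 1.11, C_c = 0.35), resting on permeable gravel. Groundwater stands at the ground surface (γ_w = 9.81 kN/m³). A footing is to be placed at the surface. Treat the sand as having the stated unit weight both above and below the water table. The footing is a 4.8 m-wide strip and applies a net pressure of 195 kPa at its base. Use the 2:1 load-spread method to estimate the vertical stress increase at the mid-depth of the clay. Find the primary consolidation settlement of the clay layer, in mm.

Mid-depth of clay below the ground surface: z = 1.1 + 7.2/2 = 4.7 m.
Total vertical stress at mid-clay: σ_v = 19.5×1.1 + 18.9×3.6 = 89.49 kPa.
Pore pressure: u = 9.81×(4.7 − 0) = 46.107 kPa.
Initial effective stress: σ'_0 = σ_v − u = 89.49 − 46.107 = 43.383 kPa.
Stress increase at mid-clay by the 2:1 spreading method:
Δσ = qB/(B+z) = 195×4.8/(4.8+4.7) = 98.526 kPa
Final effective stress: σ'_f = σ'_0 + Δσ = 43.383 + 98.526 = 141.91 kPa.
Normally consolidated clay, so the full stress increment lies on the virgin compression line:
S_c = C_c·H/(1+e₀)·log₁₀(σ'_f/σ'_0) = 0.35×7.2/(1+1.11)×log₁₀(141.91/43.383)
    = 1.1943 × 0.51469 = 0.6147 m

S_c ≈ 615 mm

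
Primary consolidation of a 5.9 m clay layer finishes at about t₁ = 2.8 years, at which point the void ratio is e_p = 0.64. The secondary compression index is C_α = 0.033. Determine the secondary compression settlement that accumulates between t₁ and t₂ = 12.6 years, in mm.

Secondary compression: S_s = C_α·H/(1+e_p)·log₁₀(t₂/t₁)
S_s = 0.033×5.9/(1+0.64)×log₁₀(12.6/2.8)
    = 0.1187 × 0.6532 = 0.07755 m

S_s ≈ 77.5 mm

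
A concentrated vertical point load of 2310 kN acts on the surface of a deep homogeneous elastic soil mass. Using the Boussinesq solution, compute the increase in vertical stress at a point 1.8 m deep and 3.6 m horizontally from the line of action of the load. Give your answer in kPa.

Boussinesq vertical stress below a point load on an elastic half-space:
Δσ_z = 3P/(2πz²) · [1 + (r/z)²]^(−5/2)
r/z = 3.6/1.8 = 2; [1+(r/z)²]^(−5/2) = 0.017889.
Δσ_z = 3×2310/(2π×1.8²) × 0.017889 = 340.41 × 0.017889 = 6.09 kPa

Δσ_z ≈ 6.09 kPa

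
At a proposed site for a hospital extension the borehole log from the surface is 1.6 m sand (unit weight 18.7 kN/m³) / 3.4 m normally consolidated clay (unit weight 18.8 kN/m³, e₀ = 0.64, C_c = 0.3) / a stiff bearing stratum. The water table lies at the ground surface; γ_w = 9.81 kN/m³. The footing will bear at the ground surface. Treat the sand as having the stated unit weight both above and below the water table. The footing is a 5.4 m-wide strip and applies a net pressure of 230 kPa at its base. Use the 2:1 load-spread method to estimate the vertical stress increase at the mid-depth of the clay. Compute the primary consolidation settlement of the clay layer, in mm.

Mid-depth of clay below the ground surface: z = 1.6 + 3.4/2 = 3.3 m.
Total vertical stress at mid-clay: σ_v = 18.7×1.6 + 18.8×1.7 = 61.88 kPa.
Pore pressure: u = 9.81×(3.3 − 0) = 32.373 kPa.
Initial effective stress: σ'_0 = σ_v − u = 61.88 − 32.373 = 29.507 kPa.
Stress increase at mid-clay by the 2:1 spreading method:
Δσ = qB/(B+z) = 230×5.4/(5.4+3.3) = 142.76 kPa
Final effective stress: σ'_f = σ'_0 + Δσ = 29.507 + 142.76 = 172.27 kPa.
Normally consolidated clay, so the full stress increment lies on the virgin compression line:
S_c = C_c·H/(1+e₀)·log₁₀(σ'_f/σ'_0) = 0.3×3.4/(1+0.64)×log₁₀(172.27/29.507)
    = 0.62195 × 0.76628 = 0.4766 m

S_c ≈ 477 mm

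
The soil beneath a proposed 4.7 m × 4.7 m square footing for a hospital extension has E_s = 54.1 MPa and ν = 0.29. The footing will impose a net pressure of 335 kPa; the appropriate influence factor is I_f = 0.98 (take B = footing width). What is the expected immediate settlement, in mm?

S_e ≈ 26.1 mm

Immediate (elastic) settlement: S_e = q·B·(1−ν²)/E_s · I_f.
E_s = 54.1 MPa = 54100 kPa.
S_e = 335 × 4.7 × (1 − 0.29²) / 54100 × 0.98
    = 335 × 4.7 × 0.9159 / 54100 × 0.98
    = 0.02612 m = 26.12 mm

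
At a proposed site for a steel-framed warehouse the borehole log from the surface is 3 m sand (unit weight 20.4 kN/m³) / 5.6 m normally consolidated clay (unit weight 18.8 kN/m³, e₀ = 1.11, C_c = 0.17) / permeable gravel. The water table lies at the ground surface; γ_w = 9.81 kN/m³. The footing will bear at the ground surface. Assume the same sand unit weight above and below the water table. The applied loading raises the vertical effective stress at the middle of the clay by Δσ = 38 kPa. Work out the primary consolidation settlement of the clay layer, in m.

S_c ≈ 0.1 m

Mid-depth of clay below the ground surface: z = 3 + 5.6/2 = 5.8 m.
Total vertical stress at mid-clay: σ_v = 20.4×3 + 18.8×2.8 = 113.84 kPa.
Pore pressure: u = 9.81×(5.8 − 0) = 56.898 kPa.
Initial effective stress: σ'_0 = σ_v − u = 113.84 − 56.898 = 56.942 kPa.
Final effective stress: σ'_f = σ'_0 + Δσ = 56.942 + 38 = 94.942 kPa.
Normally consolidated clay, so the full stress increment lies on the virgin compression line:
S_c = C_c·H/(1+e₀)·log₁₀(σ'_f/σ'_0) = 0.17×5.6/(1+1.11)×log₁₀(94.942/56.942)
    = 0.45118 × 0.22203 = 0.1002 m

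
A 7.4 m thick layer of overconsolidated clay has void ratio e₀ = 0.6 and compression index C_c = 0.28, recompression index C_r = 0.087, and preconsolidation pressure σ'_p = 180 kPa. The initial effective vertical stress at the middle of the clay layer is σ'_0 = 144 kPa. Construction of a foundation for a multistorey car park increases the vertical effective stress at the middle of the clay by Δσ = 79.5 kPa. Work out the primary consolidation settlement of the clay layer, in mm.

Final effective stress: σ'_f = 144 + 79.5 = 223.5 kPa.
σ'_f = 223.5 > σ'_p = 180 kPa, so the stress path crosses the preconsolidation pressure — recompression up to σ'_p, then virgin compression beyond:
S_c = H/(1+e₀)·[C_r·log₁₀(σ'_p/σ'_0) + C_c·log₁₀(σ'_f/σ'_p)]
    = 7.4/1.6 × [0.087×log₁₀(180/144) + 0.28×log₁₀(223.5/180)]
    = 4.625 × [0.0084312 + 0.026321] = 0.1607 m

S_c ≈ 161 mm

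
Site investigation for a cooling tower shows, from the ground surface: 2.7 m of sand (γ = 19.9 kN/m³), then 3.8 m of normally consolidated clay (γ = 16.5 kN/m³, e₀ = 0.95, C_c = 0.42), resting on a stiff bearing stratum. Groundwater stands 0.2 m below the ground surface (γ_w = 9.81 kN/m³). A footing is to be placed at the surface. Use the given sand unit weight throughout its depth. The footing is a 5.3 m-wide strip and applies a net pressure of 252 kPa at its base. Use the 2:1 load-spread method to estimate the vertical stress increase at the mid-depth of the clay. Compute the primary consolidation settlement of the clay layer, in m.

S_c ≈ 0.512 m

Mid-depth of clay below the ground surface: z = 2.7 + 3.8/2 = 4.6 m.
Total vertical stress at mid-clay: σ_v = 19.9×2.7 + 16.5×1.9 = 85.08 kPa.
Pore pressure: u = 9.81×(4.6 − 0.2) = 43.164 kPa.
Initial effective stress: σ'_0 = σ_v − u = 85.08 − 43.164 = 41.916 kPa.
Stress increase at mid-clay by the 2:1 spreading method:
Δσ = qB/(B+z) = 252×5.3/(5.3+4.6) = 134.91 kPa
Final effective stress: σ'_f = σ'_0 + Δσ = 41.916 + 134.91 = 176.83 kPa.
Normally consolidated clay, so the full stress increment lies on the virgin compression line:
S_c = C_c·H/(1+e₀)·log₁₀(σ'_f/σ'_0) = 0.42×3.8/(1+0.95)×log₁₀(176.83/41.916)
    = 0.81846 × 0.62518 = 0.5117 m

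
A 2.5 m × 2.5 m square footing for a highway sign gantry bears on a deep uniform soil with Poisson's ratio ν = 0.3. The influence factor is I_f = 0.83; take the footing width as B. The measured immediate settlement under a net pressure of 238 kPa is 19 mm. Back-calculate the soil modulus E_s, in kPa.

S_e = q·B·(1−ν²)/E_s · I_f  ⇒  E_s = q·B·(1−ν²)·I_f / S_e.
E_s = 238 × 2.5 × 0.91 × 0.83 / 0.019 = 23650 kPa

E_s ≈ 23700 kPa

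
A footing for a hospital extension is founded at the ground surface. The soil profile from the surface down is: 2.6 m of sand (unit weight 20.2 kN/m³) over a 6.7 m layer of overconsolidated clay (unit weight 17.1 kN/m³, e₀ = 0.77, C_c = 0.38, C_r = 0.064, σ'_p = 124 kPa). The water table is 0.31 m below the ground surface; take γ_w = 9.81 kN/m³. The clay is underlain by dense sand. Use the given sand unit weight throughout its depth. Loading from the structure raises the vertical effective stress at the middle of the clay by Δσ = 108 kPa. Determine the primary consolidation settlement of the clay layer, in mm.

Mid-depth of clay below the ground surface: z = 2.6 + 6.7/2 = 5.95 m.
Total vertical stress at mid-clay: σ_v = 20.2×2.6 + 17.1×3.35 = 109.81 kPa.
Pore pressure: u = 9.81×(5.95 − 0.31) = 55.328 kPa.
Initial effective stress: σ'_0 = σ_v − u = 109.81 − 55.328 = 54.482 kPa.
Final effective stress: σ'_f = 54.482 + 108 = 162.48 kPa.
σ'_f = 162.48 > σ'_p = 124 kPa, so the stress path crosses the preconsolidation pressure — recompression up to σ'_p, then virgin compression beyond:
S_c = H/(1+e₀)·[C_r·log₁₀(σ'_p/σ'_0) + C_c·log₁₀(σ'_f/σ'_p)]
    = 6.7/1.77 × [0.064×log₁₀(124/54.482) + 0.38×log₁₀(162.48/124)]
    = 3.7853 × [0.022859 + 0.044604] = 0.2554 m

S_c ≈ 255 mm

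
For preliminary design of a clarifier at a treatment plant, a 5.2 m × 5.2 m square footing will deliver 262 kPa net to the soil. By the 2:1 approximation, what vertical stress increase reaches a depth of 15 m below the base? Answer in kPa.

Δσ_z ≈ 17.4 kPa

By the 2:1 method the load spreads at 1 horizontal : 2 vertical, so at depth z the loaded area has grown by z in each plan dimension:
Δσ = qBL/((B+z)(L+z)) = 262×5.2×5.2/((5.2+15)(5.2+15)) = 17.362 kPa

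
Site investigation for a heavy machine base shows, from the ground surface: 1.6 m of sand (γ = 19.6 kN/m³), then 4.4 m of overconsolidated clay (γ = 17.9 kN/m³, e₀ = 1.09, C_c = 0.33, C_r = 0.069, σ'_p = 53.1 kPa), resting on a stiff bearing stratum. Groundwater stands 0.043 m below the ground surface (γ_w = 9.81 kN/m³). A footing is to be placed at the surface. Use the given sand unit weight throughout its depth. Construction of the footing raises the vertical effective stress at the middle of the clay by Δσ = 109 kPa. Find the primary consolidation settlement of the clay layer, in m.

Mid-depth of clay below the ground surface: z = 1.6 + 4.4/2 = 3.8 m.
Total vertical stress at mid-clay: σ_v = 19.6×1.6 + 17.9×2.2 = 70.74 kPa.
Pore pressure: u = 9.81×(3.8 − 0.043) = 36.856 kPa.
Initial effective stress: σ'_0 = σ_v − u = 70.74 − 36.856 = 33.884 kPa.
Final effective stress: σ'_f = 33.884 + 109 = 142.88 kPa.
σ'_f = 142.88 > σ'_p = 53.1 kPa, so the stress path crosses the preconsolidation pressure — recompression up to σ'_p, then virgin compression beyond:
S_c = H/(1+e₀)·[C_r·log₁₀(σ'_p/σ'_0) + C_c·log₁₀(σ'_f/σ'_p)]
    = 4.4/2.09 × [0.069×log₁₀(53.1/33.884) + 0.33×log₁₀(142.88/53.1)]
    = 2.1053 × [0.013462 + 0.14186] = 0.327 m

S_c ≈ 0.327 m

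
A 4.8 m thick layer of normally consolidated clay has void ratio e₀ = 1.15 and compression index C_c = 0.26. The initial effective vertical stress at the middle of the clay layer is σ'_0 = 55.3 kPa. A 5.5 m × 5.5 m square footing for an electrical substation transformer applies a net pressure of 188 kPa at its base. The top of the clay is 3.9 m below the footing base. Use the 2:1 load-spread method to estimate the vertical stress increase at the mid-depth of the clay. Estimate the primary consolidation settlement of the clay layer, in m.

Mid-depth of clay below the footing base: z = 3.9 + 4.8/2 = 6.3 m.
Stress increase at mid-clay by the 2:1 spreading method:
Δσ = qBL/((B+z)(L+z)) = 188×5.5×5.5/((5.5+6.3)(5.5+6.3)) = 40.843 kPa
Final effective stress: σ'_f = σ'_0 + Δσ = 55.3 + 40.843 = 96.143 kPa.
Normally consolidated clay, so the full stress increment lies on the virgin compression line:
S_c = C_c·H/(1+e₀)·log₁₀(σ'_f/σ'_0) = 0.26×4.8/(1+1.15)×log₁₀(96.143/55.3)
    = 0.58047 × 0.24019 = 0.1394 m

S_c ≈ 0.139 m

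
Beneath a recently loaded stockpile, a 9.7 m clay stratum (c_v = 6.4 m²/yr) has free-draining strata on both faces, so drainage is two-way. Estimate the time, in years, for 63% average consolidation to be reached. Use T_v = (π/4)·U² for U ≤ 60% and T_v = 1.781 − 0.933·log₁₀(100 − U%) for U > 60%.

Drainage path length: H_d = H/2 = 4.85 m (double drainage).
U > 60%: T_v = 1.781 − 0.933·log₁₀(100 − 63) = 0.31787.
t = T_v·H_d²/c_v = 0.31787×4.85²/6.4 = 1.168 years.

t ≈ 1.17 years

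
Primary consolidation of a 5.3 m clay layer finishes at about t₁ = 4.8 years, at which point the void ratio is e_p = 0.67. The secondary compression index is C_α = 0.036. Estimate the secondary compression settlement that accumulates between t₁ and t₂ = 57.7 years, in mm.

S_s ≈ 123 mm

Secondary compression: S_s = C_α·H/(1+e_p)·log₁₀(t₂/t₁)
S_s = 0.036×5.3/(1+0.67)×log₁₀(57.7/4.8)
    = 0.1143 × 1.08 = 0.1234 m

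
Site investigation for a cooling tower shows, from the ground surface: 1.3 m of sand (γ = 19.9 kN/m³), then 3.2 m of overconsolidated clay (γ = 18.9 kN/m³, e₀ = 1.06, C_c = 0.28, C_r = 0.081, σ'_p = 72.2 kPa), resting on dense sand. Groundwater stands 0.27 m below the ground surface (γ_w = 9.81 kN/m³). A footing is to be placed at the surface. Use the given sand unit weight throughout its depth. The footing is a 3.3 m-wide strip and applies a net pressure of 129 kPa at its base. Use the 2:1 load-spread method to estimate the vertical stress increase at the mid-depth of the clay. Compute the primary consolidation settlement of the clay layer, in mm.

S_c ≈ 107 mm

Mid-depth of clay below the ground surface: z = 1.3 + 3.2/2 = 2.9 m.
Total vertical stress at mid-clay: σ_v = 19.9×1.3 + 18.9×1.6 = 56.11 kPa.
Pore pressure: u = 9.81×(2.9 − 0.27) = 25.8 kPa.
Initial effective stress: σ'_0 = σ_v − u = 56.11 − 25.8 = 30.31 kPa.
Stress increase at mid-clay by the 2:1 spreading method:
Δσ = qB/(B+z) = 129×3.3/(3.3+2.9) = 68.661 kPa
Final effective stress: σ'_f = 30.31 + 68.661 = 98.971 kPa.
σ'_f = 98.971 > σ'_p = 72.2 kPa, so the stress path crosses the preconsolidation pressure — recompression up to σ'_p, then virgin compression beyond:
S_c = H/(1+e₀)·[C_r·log₁₀(σ'_p/σ'_0) + C_c·log₁₀(σ'_f/σ'_p)]
    = 3.2/2.06 × [0.081×log₁₀(72.2/30.31) + 0.28×log₁₀(98.971/72.2)]
    = 1.5534 × [0.030533 + 0.038352] = 0.107 m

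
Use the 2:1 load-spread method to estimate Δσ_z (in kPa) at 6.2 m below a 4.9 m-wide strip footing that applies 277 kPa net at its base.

Δσ_z ≈ 122 kPa

By the 2:1 method the load spreads at 1 horizontal : 2 vertical, so at depth z the loaded area has grown by z in each plan dimension:
Δσ = qB/(B+z) = 277×4.9/(4.9+6.2) = 122.28 kPa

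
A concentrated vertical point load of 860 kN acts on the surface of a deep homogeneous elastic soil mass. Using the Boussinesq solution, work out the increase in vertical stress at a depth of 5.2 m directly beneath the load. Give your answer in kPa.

Δσ_z ≈ 15.2 kPa

Boussinesq vertical stress below a point load on an elastic half-space:
Δσ_z = 3P/(2πz²) · [1 + (r/z)²]^(−5/2)
r/z = 0/5.2 = 0; [1+(r/z)²]^(−5/2) = 1.
Δσ_z = 3×860/(2π×5.2²) × 1 = 15.186 × 1 = 15.19 kPa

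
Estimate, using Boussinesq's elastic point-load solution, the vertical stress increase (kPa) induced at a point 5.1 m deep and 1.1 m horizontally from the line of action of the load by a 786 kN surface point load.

Δσ_z ≈ 12.9 kPa

Boussinesq vertical stress below a point load on an elastic half-space:
Δσ_z = 3P/(2πz²) · [1 + (r/z)²]^(−5/2)
r/z = 1.1/5.1 = 0.21569; [1+(r/z)²]^(−5/2) = 0.89255.
Δσ_z = 3×786/(2π×5.1²) × 0.89255 = 14.429 × 0.89255 = 12.88 kPa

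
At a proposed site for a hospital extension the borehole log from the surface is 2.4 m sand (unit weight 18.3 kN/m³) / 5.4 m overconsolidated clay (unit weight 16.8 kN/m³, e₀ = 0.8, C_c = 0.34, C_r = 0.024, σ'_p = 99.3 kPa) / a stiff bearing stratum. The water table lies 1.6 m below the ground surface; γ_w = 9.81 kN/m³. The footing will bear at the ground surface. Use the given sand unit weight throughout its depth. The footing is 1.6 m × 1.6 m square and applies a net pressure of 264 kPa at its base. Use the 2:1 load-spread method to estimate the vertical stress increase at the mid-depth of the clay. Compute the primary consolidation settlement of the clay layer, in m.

Mid-depth of clay below the ground surface: z = 2.4 + 5.4/2 = 5.1 m.
Total vertical stress at mid-clay: σ_v = 18.3×2.4 + 16.8×2.7 = 89.28 kPa.
Pore pressure: u = 9.81×(5.1 − 1.6) = 34.335 kPa.
Initial effective stress: σ'_0 = σ_v − u = 89.28 − 34.335 = 54.945 kPa.
Stress increase at mid-clay by the 2:1 spreading method:
Δσ = qBL/((B+z)(L+z)) = 264×1.6×1.6/((1.6+5.1)(1.6+5.1)) = 15.055 kPa
Final effective stress: σ'_f = 54.945 + 15.055 = 70 kPa.
σ'_f = 70 ≤ σ'_p = 99.3 kPa, so the clay remains overconsolidated and only the recompression index applies:
S_c = C_r·H/(1+e₀)·log₁₀(σ'_f/σ'_0) = 0.024×5.4/1.8×log₁₀(70/54.945)
    = 0.072 × 0.10517 = 0.007572 m

S_c ≈ 0.00757 m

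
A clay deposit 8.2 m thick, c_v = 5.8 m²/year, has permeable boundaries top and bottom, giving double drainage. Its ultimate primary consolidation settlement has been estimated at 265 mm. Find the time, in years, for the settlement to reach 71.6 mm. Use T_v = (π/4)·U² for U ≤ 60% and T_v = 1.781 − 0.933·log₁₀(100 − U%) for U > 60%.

t ≈ 0.166 years

Drainage path length: H_d = H/2 = 4.1 m (double drainage).
U = S(t)/S_ult = 71.6/265 = 0.2702.
U ≤ 60%: T_v = (π/4)·U² = (π/4)×0.27019² = 0.057336.
t = T_v·H_d²/c_v = 0.057336×4.1²/5.8 = 0.1662 years.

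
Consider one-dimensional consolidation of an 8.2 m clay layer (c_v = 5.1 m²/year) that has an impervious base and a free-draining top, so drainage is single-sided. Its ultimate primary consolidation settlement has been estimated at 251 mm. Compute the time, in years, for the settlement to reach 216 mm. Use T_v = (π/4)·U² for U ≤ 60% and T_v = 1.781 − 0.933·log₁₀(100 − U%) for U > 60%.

t ≈ 9.4 years

Drainage path length: H_d = H = 8.2 m (single drainage).
U = S(t)/S_ult = 216/251 = 0.8606.
U > 60%: T_v = 1.781 − 0.933·log₁₀(100 − 86.056) = 0.71328.
t = T_v·H_d²/c_v = 0.71328×8.2²/5.1 = 9.404 years.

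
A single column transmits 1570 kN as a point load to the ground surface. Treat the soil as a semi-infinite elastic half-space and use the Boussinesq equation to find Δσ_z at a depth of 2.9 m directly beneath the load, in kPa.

Δσ_z ≈ 89.1 kPa

Boussinesq vertical stress below a point load on an elastic half-space:
Δσ_z = 3P/(2πz²) · [1 + (r/z)²]^(−5/2)
r/z = 0/2.9 = 0; [1+(r/z)²]^(−5/2) = 1.
Δσ_z = 3×1570/(2π×2.9²) × 1 = 89.134 × 1 = 89.13 kPa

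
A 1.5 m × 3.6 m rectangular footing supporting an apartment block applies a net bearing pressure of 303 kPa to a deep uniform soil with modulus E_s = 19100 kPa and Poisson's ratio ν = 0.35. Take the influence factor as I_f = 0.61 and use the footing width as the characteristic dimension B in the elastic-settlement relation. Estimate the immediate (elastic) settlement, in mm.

Immediate (elastic) settlement: S_e = q·B·(1−ν²)/E_s · I_f.
S_e = 303 × 1.5 × (1 − 0.35²) / 19100 × 0.61
    = 303 × 1.5 × 0.8775 / 19100 × 0.61
    = 0.01274 m = 12.74 mm

S_e ≈ 12.7 mm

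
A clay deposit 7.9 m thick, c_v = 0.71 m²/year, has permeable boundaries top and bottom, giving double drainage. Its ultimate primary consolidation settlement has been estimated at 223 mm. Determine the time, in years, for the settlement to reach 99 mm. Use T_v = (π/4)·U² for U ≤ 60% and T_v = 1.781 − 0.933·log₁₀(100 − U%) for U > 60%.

t ≈ 3.4 years

Drainage path length: H_d = H/2 = 3.95 m (double drainage).
U = S(t)/S_ult = 99/223 = 0.4439.
U ≤ 60%: T_v = (π/4)·U² = (π/4)×0.44395² = 0.15479.
t = T_v·H_d²/c_v = 0.15479×3.95²/0.71 = 3.402 years.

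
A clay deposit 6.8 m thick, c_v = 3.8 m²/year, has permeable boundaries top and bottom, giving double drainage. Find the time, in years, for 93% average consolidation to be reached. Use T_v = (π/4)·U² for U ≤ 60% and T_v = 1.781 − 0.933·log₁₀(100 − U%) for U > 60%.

t ≈ 3.02 years

Drainage path length: H_d = H/2 = 3.4 m (double drainage).
U > 60%: T_v = 1.781 − 0.933·log₁₀(100 − 93) = 0.99252.
t = T_v·H_d²/c_v = 0.99252×3.4²/3.8 = 3.019 years.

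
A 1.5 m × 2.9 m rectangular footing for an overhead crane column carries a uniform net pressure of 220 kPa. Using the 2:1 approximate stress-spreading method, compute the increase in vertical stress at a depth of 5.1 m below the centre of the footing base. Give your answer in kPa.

Δσ_z ≈ 18.1 kPa

By the 2:1 method the load spreads at 1 horizontal : 2 vertical, so at depth z the loaded area has grown by z in each plan dimension:
Δσ = qBL/((B+z)(L+z)) = 220×1.5×2.9/((1.5+5.1)(2.9+5.1)) = 18.125 kPa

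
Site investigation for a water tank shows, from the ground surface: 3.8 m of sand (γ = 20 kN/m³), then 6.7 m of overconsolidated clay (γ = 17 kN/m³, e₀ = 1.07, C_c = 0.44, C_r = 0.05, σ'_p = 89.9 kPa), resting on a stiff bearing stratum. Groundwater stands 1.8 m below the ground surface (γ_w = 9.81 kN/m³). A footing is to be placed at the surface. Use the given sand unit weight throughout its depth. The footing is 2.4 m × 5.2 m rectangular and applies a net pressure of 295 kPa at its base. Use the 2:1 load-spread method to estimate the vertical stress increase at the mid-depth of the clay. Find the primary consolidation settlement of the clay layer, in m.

Mid-depth of clay below the ground surface: z = 3.8 + 6.7/2 = 7.15 m.
Total vertical stress at mid-clay: σ_v = 20×3.8 + 17×3.35 = 132.95 kPa.
Pore pressure: u = 9.81×(7.15 − 1.8) = 52.483 kPa.
Initial effective stress: σ'_0 = σ_v − u = 132.95 − 52.483 = 80.467 kPa.
Stress increase at mid-clay by the 2:1 spreading method:
Δσ = qBL/((B+z)(L+z)) = 295×2.4×5.2/((2.4+7.15)(5.2+7.15)) = 31.215 kPa
Final effective stress: σ'_f = 80.467 + 31.215 = 111.68 kPa.
σ'_f = 111.68 > σ'_p = 89.9 kPa, so the stress path crosses the preconsolidation pressure — recompression up to σ'_p, then virgin compression beyond:
S_c = H/(1+e₀)·[C_r·log₁₀(σ'_p/σ'_0) + C_c·log₁₀(σ'_f/σ'_p)]
    = 6.7/2.07 × [0.05×log₁₀(89.9/80.467) + 0.44×log₁₀(111.68/89.9)]
    = 3.2367 × [0.0024071 + 0.041455] = 0.142 m

S_c ≈ 0.142 m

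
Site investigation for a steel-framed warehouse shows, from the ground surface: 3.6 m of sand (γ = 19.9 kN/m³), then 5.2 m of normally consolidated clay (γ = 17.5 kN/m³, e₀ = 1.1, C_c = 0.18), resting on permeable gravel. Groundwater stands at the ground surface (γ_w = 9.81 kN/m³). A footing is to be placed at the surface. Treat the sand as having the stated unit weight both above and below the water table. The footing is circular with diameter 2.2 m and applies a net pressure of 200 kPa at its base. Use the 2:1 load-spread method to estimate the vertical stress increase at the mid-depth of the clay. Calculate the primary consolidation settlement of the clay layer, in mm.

S_c ≈ 42.2 mm

Mid-depth of clay below the ground surface: z = 3.6 + 5.2/2 = 6.2 m.
Total vertical stress at mid-clay: σ_v = 19.9×3.6 + 17.5×2.6 = 117.14 kPa.
Pore pressure: u = 9.81×(6.2 − 0) = 60.822 kPa.
Initial effective stress: σ'_0 = σ_v − u = 117.14 − 60.822 = 56.318 kPa.
Stress increase at mid-clay by the 2:1 spreading method:
Δσ ≈ qD²/(D+z)² = 200×2.2²/(2.2+6.2)² = 13.719 kPa
Final effective stress: σ'_f = σ'_0 + Δσ = 56.318 + 13.719 = 70.037 kPa.
Normally consolidated clay, so the full stress increment lies on the virgin compression line:
S_c = C_c·H/(1+e₀)·log₁₀(σ'_f/σ'_0) = 0.18×5.2/(1+1.1)×log₁₀(70.037/56.318)
    = 0.44571 × 0.09468 = 0.0422 m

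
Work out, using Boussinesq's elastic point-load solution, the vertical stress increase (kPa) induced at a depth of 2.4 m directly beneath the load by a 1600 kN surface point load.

Boussinesq vertical stress below a point load on an elastic half-space:
Δσ_z = 3P/(2πz²) · [1 + (r/z)²]^(−5/2)
r/z = 0/2.4 = 0; [1+(r/z)²]^(−5/2) = 1.
Δσ_z = 3×1600/(2π×2.4²) × 1 = 132.63 × 1 = 132.6 kPa

Δσ_z ≈ 133 kPa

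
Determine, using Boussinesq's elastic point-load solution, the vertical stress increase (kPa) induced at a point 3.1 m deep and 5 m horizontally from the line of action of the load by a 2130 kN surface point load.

Boussinesq vertical stress below a point load on an elastic half-space:
Δσ_z = 3P/(2πz²) · [1 + (r/z)²]^(−5/2)
r/z = 5/3.1 = 1.6129; [1+(r/z)²]^(−5/2) = 0.040626.
Δσ_z = 3×2130/(2π×3.1²) × 0.040626 = 105.83 × 0.040626 = 4.299 kPa

Δσ_z ≈ 4.3 kPa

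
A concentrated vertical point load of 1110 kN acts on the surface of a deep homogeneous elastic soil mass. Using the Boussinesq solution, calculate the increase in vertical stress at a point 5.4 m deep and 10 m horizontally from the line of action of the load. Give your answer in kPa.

Boussinesq vertical stress below a point load on an elastic half-space:
Δσ_z = 3P/(2πz²) · [1 + (r/z)²]^(−5/2)
r/z = 10/5.4 = 1.8519; [1+(r/z)²]^(−5/2) = 0.024219.
Δσ_z = 3×1110/(2π×5.4²) × 0.024219 = 18.175 × 0.024219 = 0.4402 kPa

Δσ_z ≈ 0.44 kPa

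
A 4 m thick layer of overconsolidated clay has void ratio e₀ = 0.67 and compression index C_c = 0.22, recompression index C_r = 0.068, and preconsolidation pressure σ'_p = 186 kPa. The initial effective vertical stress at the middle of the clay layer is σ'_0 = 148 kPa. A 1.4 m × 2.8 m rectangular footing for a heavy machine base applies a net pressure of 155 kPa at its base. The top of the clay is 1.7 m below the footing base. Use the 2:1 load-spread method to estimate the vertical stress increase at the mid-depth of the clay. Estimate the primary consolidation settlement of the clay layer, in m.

S_c ≈ 0.00826 m

Mid-depth of clay below the footing base: z = 1.7 + 4/2 = 3.7 m.
Stress increase at mid-clay by the 2:1 spreading method:
Δσ = qBL/((B+z)(L+z)) = 155×1.4×2.8/((1.4+3.7)(2.8+3.7)) = 18.329 kPa
Final effective stress: σ'_f = 148 + 18.329 = 166.33 kPa.
σ'_f = 166.33 ≤ σ'_p = 186 kPa, so the clay remains overconsolidated and only the recompression index applies:
S_c = C_r·H/(1+e₀)·log₁₀(σ'_f/σ'_0) = 0.068×4/1.67×log₁₀(166.33/148)
    = 0.16287 × 0.050709 = 0.008259 m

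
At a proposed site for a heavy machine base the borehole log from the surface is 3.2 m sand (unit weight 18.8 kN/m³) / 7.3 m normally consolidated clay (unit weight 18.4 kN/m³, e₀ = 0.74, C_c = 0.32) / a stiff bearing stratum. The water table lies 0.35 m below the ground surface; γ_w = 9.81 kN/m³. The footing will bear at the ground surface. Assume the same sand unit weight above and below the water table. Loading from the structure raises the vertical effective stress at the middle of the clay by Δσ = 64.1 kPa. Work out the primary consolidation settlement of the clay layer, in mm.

Mid-depth of clay below the ground surface: z = 3.2 + 7.3/2 = 6.85 m.
Total vertical stress at mid-clay: σ_v = 18.8×3.2 + 18.4×3.65 = 127.32 kPa.
Pore pressure: u = 9.81×(6.85 − 0.35) = 63.765 kPa.
Initial effective stress: σ'_0 = σ_v − u = 127.32 − 63.765 = 63.555 kPa.
Final effective stress: σ'_f = σ'_0 + Δσ = 63.555 + 64.1 = 127.66 kPa.
Normally consolidated clay, so the full stress increment lies on the virgin compression line:
S_c = C_c·H/(1+e₀)·log₁₀(σ'_f/σ'_0) = 0.32×7.3/(1+0.74)×log₁₀(127.66/63.555)
    = 1.3425 × 0.30291 = 0.4067 m

S_c ≈ 407 mm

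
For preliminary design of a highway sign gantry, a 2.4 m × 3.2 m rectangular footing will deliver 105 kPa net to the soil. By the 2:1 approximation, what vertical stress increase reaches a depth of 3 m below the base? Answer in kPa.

Δσ_z ≈ 24.1 kPa

By the 2:1 method the load spreads at 1 horizontal : 2 vertical, so at depth z the loaded area has grown by z in each plan dimension:
Δσ = qBL/((B+z)(L+z)) = 105×2.4×3.2/((2.4+3)(3.2+3)) = 24.086 kPa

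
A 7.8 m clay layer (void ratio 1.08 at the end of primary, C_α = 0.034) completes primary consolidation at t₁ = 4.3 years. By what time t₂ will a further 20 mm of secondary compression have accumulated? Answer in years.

t₂ ≈ 6.17 years

S_s = C_α·H/(1+e_p)·log₁₀(t₂/t₁) ⇒ log₁₀(t₂/t₁) = S_s·(1+e_p)/(C_α·H).
log₁₀(t₂/t₁) = 0.02 × (1+1.08) / (0.034×7.8) = 0.1569
t₂ = t₁ × 10^0.1569 = 4.3 × 1.435 = 6.171 years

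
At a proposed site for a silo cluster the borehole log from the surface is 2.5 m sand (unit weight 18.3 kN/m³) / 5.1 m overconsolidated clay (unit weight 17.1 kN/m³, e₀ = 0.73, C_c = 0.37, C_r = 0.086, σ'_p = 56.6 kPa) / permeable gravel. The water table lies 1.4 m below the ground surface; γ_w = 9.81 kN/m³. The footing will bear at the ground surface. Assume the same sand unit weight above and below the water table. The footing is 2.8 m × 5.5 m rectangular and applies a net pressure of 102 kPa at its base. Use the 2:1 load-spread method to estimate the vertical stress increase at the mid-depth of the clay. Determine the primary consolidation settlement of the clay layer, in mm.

S_c ≈ 123 mm

Mid-depth of clay below the ground surface: z = 2.5 + 5.1/2 = 5.05 m.
Total vertical stress at mid-clay: σ_v = 18.3×2.5 + 17.1×2.55 = 89.355 kPa.
Pore pressure: u = 9.81×(5.05 − 1.4) = 35.806 kPa.
Initial effective stress: σ'_0 = σ_v − u = 89.355 − 35.806 = 53.549 kPa.
Stress increase at mid-clay by the 2:1 spreading method:
Δσ = qBL/((B+z)(L+z)) = 102×2.8×5.5/((2.8+5.05)(5.5+5.05)) = 18.967 kPa
Final effective stress: σ'_f = 53.549 + 18.967 = 72.516 kPa.
σ'_f = 72.516 > σ'_p = 56.6 kPa, so the stress path crosses the preconsolidation pressure — recompression up to σ'_p, then virgin compression beyond:
S_c = H/(1+e₀)·[C_r·log₁₀(σ'_p/σ'_0) + C_c·log₁₀(σ'_f/σ'_p)]
    = 5.1/1.73 × [0.086×log₁₀(56.6/53.549) + 0.37×log₁₀(72.516/56.6)]
    = 2.948 × [0.0020696 + 0.039818] = 0.1235 m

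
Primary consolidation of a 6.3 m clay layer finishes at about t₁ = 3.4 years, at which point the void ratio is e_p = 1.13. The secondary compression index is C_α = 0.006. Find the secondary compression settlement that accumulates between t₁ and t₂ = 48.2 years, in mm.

S_s ≈ 20.4 mm

Secondary compression: S_s = C_α·H/(1+e_p)·log₁₀(t₂/t₁)
S_s = 0.006×6.3/(1+1.13)×log₁₀(48.2/3.4)
    = 0.01775 × 1.152 = 0.02044 m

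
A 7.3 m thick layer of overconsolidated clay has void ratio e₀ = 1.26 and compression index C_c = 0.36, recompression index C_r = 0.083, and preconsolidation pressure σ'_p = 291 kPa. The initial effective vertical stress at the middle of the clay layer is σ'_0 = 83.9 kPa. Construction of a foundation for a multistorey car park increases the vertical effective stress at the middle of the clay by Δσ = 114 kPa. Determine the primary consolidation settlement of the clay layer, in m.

Final effective stress: σ'_f = 83.9 + 114 = 197.9 kPa.
σ'_f = 197.9 ≤ σ'_p = 291 kPa, so the clay remains overconsolidated and only the recompression index applies:
S_c = C_r·H/(1+e₀)·log₁₀(σ'_f/σ'_0) = 0.083×7.3/2.26×log₁₀(197.9/83.9)
    = 0.2681 × 0.37268 = 0.09991 m

S_c ≈ 0.0999 m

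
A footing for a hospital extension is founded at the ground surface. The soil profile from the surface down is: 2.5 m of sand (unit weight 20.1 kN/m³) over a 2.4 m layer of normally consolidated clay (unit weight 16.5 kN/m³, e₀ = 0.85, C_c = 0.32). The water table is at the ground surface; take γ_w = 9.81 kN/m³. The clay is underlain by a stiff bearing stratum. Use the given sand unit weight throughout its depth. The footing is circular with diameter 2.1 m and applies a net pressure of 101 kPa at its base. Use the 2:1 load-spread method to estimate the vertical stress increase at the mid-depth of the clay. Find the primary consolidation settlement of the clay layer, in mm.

S_c ≈ 59.7 mm

Mid-depth of clay below the ground surface: z = 2.5 + 2.4/2 = 3.7 m.
Total vertical stress at mid-clay: σ_v = 20.1×2.5 + 16.5×1.2 = 70.05 kPa.
Pore pressure: u = 9.81×(3.7 − 0) = 36.297 kPa.
Initial effective stress: σ'_0 = σ_v − u = 70.05 − 36.297 = 33.753 kPa.
Stress increase at mid-clay by the 2:1 spreading method:
Δσ ≈ qD²/(D+z)² = 101×2.1²/(2.1+3.7)² = 13.24 kPa
Final effective stress: σ'_f = σ'_0 + Δσ = 33.753 + 13.24 = 46.993 kPa.
Normally consolidated clay, so the full stress increment lies on the virgin compression line:
S_c = C_c·H/(1+e₀)·log₁₀(σ'_f/σ'_0) = 0.32×2.4/(1+0.85)×log₁₀(46.993/33.753)
    = 0.41514 × 0.14372 = 0.05966 m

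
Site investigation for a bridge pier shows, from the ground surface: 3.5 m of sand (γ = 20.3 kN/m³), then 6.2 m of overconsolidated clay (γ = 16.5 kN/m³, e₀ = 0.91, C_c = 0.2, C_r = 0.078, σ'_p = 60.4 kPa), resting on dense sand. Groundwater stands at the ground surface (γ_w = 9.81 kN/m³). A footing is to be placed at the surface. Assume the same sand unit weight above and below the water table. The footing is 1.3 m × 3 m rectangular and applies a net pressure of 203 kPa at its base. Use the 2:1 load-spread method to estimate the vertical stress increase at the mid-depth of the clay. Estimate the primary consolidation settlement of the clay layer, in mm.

S_c ≈ 38.5 mm

Mid-depth of clay below the ground surface: z = 3.5 + 6.2/2 = 6.6 m.
Total vertical stress at mid-clay: σ_v = 20.3×3.5 + 16.5×3.1 = 122.2 kPa.
Pore pressure: u = 9.81×(6.6 − 0) = 64.746 kPa.
Initial effective stress: σ'_0 = σ_v − u = 122.2 − 64.746 = 57.454 kPa.
Stress increase at mid-clay by the 2:1 spreading method:
Δσ = qBL/((B+z)(L+z)) = 203×1.3×3/((1.3+6.6)(3+6.6)) = 10.439 kPa
Final effective stress: σ'_f = 57.454 + 10.439 = 67.893 kPa.
σ'_f = 67.893 > σ'_p = 60.4 kPa, so the stress path crosses the preconsolidation pressure — recompression up to σ'_p, then virgin compression beyond:
S_c = H/(1+e₀)·[C_r·log₁₀(σ'_p/σ'_0) + C_c·log₁₀(σ'_f/σ'_p)]
    = 6.2/1.91 × [0.078×log₁₀(60.4/57.454) + 0.2×log₁₀(67.893/60.4)]
    = 3.2461 × [0.0016939 + 0.010158] = 0.03847 m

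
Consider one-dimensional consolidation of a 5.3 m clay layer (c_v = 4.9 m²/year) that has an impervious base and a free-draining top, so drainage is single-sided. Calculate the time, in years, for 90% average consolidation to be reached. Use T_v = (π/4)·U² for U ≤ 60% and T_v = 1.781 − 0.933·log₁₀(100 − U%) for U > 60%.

t ≈ 4.86 years

Drainage path length: H_d = H = 5.3 m (single drainage).
U > 60%: T_v = 1.781 − 0.933·log₁₀(100 − 90) = 0.848.
t = T_v·H_d²/c_v = 0.848×5.3²/4.9 = 4.861 years.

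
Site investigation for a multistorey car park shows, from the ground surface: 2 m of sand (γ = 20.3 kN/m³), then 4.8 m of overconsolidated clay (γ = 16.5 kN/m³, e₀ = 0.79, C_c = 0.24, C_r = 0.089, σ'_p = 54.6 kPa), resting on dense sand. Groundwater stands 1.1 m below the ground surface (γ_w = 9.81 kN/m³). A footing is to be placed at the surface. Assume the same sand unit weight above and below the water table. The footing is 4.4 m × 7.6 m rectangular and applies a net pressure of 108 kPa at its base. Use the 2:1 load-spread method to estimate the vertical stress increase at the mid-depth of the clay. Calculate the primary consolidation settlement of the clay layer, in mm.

S_c ≈ 127 mm

Mid-depth of clay below the ground surface: z = 2 + 4.8/2 = 4.4 m.
Total vertical stress at mid-clay: σ_v = 20.3×2 + 16.5×2.4 = 80.2 kPa.
Pore pressure: u = 9.81×(4.4 − 1.1) = 32.373 kPa.
Initial effective stress: σ'_0 = σ_v − u = 80.2 − 32.373 = 47.827 kPa.
Stress increase at mid-clay by the 2:1 spreading method:
Δσ = qBL/((B+z)(L+z)) = 108×4.4×7.6/((4.4+4.4)(7.6+4.4)) = 34.2 kPa
Final effective stress: σ'_f = 47.827 + 34.2 = 82.027 kPa.
σ'_f = 82.027 > σ'_p = 54.6 kPa, so the stress path crosses the preconsolidation pressure — recompression up to σ'_p, then virgin compression beyond:
S_c = H/(1+e₀)·[C_r·log₁₀(σ'_p/σ'_0) + C_c·log₁₀(σ'_f/σ'_p)]
    = 4.8/1.79 × [0.089×log₁₀(54.6/47.827) + 0.24×log₁₀(82.027/54.6)]
    = 2.6816 × [0.0051192 + 0.042423] = 0.1275 m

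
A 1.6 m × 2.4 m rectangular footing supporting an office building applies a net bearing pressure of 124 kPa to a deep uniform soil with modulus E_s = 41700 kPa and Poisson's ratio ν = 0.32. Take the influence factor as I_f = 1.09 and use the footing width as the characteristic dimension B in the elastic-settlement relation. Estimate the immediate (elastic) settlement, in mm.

S_e ≈ 4.65 mm

Immediate (elastic) settlement: S_e = q·B·(1−ν²)/E_s · I_f.
S_e = 124 × 1.6 × (1 − 0.32²) / 41700 × 1.09
    = 124 × 1.6 × 0.8976 / 41700 × 1.09
    = 0.004655 m = 4.655 mm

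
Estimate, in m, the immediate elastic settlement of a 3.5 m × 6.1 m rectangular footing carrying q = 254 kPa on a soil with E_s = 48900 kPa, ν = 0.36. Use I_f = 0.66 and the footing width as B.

Immediate (elastic) settlement: S_e = q·B·(1−ν²)/E_s · I_f.
S_e = 254 × 3.5 × (1 − 0.36²) / 48900 × 0.66
    = 254 × 3.5 × 0.8704 / 48900 × 0.66
    = 0.01044 m

S_e ≈ 0.0104 m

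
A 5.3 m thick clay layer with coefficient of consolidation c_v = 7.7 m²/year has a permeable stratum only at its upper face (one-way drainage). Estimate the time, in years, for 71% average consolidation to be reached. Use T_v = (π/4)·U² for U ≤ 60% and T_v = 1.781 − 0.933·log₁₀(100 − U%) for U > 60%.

Drainage path length: H_d = H = 5.3 m (single drainage).
U > 60%: T_v = 1.781 − 0.933·log₁₀(100 − 71) = 0.41658.
t = T_v·H_d²/c_v = 0.41658×5.3²/7.7 = 1.52 years.

t ≈ 1.52 years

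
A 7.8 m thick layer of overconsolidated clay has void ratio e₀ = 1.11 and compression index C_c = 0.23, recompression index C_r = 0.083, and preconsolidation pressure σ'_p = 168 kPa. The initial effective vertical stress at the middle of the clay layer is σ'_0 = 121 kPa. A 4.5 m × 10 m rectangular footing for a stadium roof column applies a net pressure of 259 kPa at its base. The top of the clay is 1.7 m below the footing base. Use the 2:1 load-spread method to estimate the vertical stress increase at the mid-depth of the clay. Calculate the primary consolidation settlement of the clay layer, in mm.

S_c ≈ 98.7 mm

Mid-depth of clay below the footing base: z = 1.7 + 7.8/2 = 5.6 m.
Stress increase at mid-clay by the 2:1 spreading method:
Δσ = qBL/((B+z)(L+z)) = 259×4.5×10/((4.5+5.6)(10+5.6)) = 73.972 kPa
Final effective stress: σ'_f = 121 + 73.972 = 194.97 kPa.
σ'_f = 194.97 > σ'_p = 168 kPa, so the stress path crosses the preconsolidation pressure — recompression up to σ'_p, then virgin compression beyond:
S_c = H/(1+e₀)·[C_r·log₁₀(σ'_p/σ'_0) + C_c·log₁₀(σ'_f/σ'_p)]
    = 7.8/2.11 × [0.083×log₁₀(168/121) + 0.23×log₁₀(194.97/168)]
    = 3.6967 × [0.011829 + 0.014871] = 0.0987 m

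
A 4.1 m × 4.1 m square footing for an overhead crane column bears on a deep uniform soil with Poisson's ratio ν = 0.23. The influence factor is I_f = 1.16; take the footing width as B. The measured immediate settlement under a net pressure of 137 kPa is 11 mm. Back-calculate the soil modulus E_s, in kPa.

S_e = q·B·(1−ν²)/E_s · I_f  ⇒  E_s = q·B·(1−ν²)·I_f / S_e.
E_s = 137 × 4.1 × 0.9471 × 1.16 / 0.011 = 56100 kPa

E_s ≈ 56100 kPa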